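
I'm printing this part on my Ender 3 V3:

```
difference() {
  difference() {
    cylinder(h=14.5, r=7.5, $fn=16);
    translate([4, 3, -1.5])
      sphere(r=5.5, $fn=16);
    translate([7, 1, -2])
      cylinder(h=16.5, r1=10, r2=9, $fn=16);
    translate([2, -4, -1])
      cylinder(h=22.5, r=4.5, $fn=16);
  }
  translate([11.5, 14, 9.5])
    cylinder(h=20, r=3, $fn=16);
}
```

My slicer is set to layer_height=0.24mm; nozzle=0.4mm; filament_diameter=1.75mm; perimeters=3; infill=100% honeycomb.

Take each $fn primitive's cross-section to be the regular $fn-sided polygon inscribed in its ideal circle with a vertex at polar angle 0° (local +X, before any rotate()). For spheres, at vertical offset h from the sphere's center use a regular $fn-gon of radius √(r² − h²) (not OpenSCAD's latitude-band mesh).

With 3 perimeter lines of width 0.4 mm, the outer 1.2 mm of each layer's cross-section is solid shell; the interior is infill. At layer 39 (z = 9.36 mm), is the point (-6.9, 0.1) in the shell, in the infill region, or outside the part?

shell

At z = 9.36 mm: the r=7.5 cylinder gives a regular 16-gon of circumradius 7.5 (constant along its height); the sphere at (4, 3) is absent (|z−center|=10.860 > r=5.5); the cone at (7, 1): at t=0.688 of its height the radius interpolates to r₁+(r₂−r₁)t = 9.312, giving a regular 16-gon of that circumradius; the r=4.5 cylinder at (2, -4) gives a regular 16-gon of circumradius 4.5 (constant along its height); After the difference (first − rest): starting from the r=7.5 cylinder, the cone at (7, 1) partially overlaps it — only the 100.96 mm² overlap (of its 265.44 mm²) is removed, clipping the outline; the r=4.5 cylinder at (2, -4) partially overlaps it — only the 11.29 mm² overlap (of its 61.99 mm²) is removed, clipping the outline — 1 connected region; the cylinder at (11.5, 14) does not reach this height (z outside [9.5, 29.5]); Subtracting the remaining from the first: none of the subtracted shapes is present at this height, so that combined region is unchanged — 1 connected region. Overall, the cross-section is a single solid region. The nearest boundary edge runs (-7.50, 0.00)→(-6.93, 2.87); distance from the point to it = 0.57 mm. The point is inside the cross-section, 0.57 mm from the nearest boundary — within the 1.2 mm shell band (3 × 0.4).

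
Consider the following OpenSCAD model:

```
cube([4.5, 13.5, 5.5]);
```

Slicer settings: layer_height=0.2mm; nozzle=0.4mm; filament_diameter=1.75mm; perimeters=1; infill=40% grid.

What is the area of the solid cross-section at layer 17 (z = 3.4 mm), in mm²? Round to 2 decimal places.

At z = 3.4 mm: the cube (footprint 4.5×13.5) is included at this height (area 60.75 mm²). Overall, the cross-section is a single solid region. Net area = 60.75 mm².

60.75 mm²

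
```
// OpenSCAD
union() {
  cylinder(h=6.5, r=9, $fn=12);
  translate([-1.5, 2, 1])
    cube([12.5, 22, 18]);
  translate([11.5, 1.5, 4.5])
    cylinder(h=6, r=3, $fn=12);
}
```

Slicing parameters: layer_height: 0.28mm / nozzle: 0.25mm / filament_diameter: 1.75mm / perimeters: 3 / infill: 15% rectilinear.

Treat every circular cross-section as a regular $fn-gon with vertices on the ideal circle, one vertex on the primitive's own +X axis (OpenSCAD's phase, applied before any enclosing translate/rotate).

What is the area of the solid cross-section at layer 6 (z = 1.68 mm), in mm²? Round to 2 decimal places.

At z = 1.68 mm: the r=9 cylinder contributes a regular 12-gon of circumradius 9 (area = (12/2)·9.000²·sin(360°/12) = 243.00 mm²); the cube at (-1.5, 2) is present — its section is the full 12.5×22 rectangle (area 275.00 mm²); the cylinder at (11.5, 1.5) is absent (z outside [4.5, 10.5]); Merging all regions: the regions partially overlap — summed areas 518.00 mm² minus the doubly-counted overlap 53.48 mm² gives 464.52 mm² — area = 464.52 mm². Overall, the cross-section is a single solid region. Net area = 464.52 mm².

464.52 mm²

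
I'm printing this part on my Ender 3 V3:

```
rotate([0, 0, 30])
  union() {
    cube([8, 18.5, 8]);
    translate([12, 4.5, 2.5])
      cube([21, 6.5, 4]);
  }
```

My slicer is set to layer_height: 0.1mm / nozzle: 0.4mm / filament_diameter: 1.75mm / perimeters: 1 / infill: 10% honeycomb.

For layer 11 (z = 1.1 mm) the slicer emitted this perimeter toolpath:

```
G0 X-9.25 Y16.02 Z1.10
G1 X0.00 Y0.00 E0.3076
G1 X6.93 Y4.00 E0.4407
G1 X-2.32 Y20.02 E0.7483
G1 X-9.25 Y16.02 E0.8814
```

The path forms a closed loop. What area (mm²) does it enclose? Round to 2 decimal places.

Apply the shoelace formula to the sequence of (X, Y) vertices; enclosed area = 148.02 mm².

148.02 mm²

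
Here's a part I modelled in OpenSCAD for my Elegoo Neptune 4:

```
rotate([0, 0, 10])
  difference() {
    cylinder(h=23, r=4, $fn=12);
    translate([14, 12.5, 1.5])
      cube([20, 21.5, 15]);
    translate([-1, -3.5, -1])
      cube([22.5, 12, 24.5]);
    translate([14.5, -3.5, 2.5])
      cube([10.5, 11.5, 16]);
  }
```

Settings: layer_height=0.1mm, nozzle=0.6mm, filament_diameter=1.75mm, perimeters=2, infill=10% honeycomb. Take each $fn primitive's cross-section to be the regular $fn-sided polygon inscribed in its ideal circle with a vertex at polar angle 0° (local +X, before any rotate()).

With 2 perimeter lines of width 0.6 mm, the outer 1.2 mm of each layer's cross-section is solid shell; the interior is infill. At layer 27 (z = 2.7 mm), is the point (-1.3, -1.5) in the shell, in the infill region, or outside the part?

At z = 2.7 mm: the r=4 cylinder contributes a regular 12-gon of circumradius 4; the cube at (14, 12.5) is present — its section is the full 20×21.5 rectangle; the cube at (-1, -3.5) is present — its section is the full 22.5×12 rectangle; the cube at (14.5, -3.5) (footprint 10.5×11.5) is included at this height; Subtracting the remaining from the first: starting from the r=4 cylinder, the 20×21.5 cube at (14, 12.5) misses the remaining region (no effect); the 22.5×12 cube at (-1, -3.5) partially overlaps it — only the 30.90 mm² overlap (of its 270.00 mm²) is removed, clipping the outline; the 10.5×11.5 cube at (14.5, -3.5) misses the remaining region (no effect) — 1 connected region; (rotated 10° about Z; rotation is an isometry so areas/perimeters/island counts are preserved). Overall, the cross-section is a single solid region. Undo the 10° rotation: the query point maps to (-1.541, -1.251) in the un-rotated model frame. The nearest boundary edge runs (-1.00, 3.73)→(-1.00, -3.50); distance from the point to it = 0.54 mm. The point is inside the cross-section, 0.54 mm from the nearest boundary — within the 1.2 mm shell band (2 × 0.6).

shell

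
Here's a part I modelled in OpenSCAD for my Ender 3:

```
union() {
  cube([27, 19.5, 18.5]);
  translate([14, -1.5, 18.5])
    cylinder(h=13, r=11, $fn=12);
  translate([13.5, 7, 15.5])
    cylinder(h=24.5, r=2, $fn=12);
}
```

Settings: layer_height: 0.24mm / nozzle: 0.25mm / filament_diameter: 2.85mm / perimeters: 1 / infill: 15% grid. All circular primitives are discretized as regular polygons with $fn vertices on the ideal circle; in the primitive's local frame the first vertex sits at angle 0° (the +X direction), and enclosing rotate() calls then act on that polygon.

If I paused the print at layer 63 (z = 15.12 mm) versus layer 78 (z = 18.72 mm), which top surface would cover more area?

Layer 63 (z = 15.12): the cube (footprint 27×19.5) is included at this height (area 526.50 mm²); the cylinder at (14, -1.5) is not intersected at this z (z outside [18.5, 31.5]); the cylinder at (13.5, 7) is absent (z outside [15.5, 40]); Merging all regions: only the 27×19.5 cube is present, so the union is just that shape — area = 526.50 mm². So its area = 526.50 mm². Layer 78 (z = 18.72): the cube is not intersected at this z (z outside [0, 18.5]); the r=11 cylinder at (14, -1.5) contributes a regular 12-gon of circumradius 11 (area = (12/2)·11.000²·sin(360°/12) = 363.00 mm²); the cylinder at (13.5, 7): section is a regular 12-gon, circumradius r=2 (area = (12/2)·2.000²·sin(360°/12) = 12.00 mm²); Combining (union): the r=2 cylinder at (13.5, 7) lies entirely inside the r=11 cylinder at (14, -1.5), so the union is just the r=11 cylinder at (14, -1.5) — area = 363.00 mm². So its area = 363.00 mm². Layer 63 is larger (526.50 vs 363.00 mm²).

layer 63 (z = 15.12 mm)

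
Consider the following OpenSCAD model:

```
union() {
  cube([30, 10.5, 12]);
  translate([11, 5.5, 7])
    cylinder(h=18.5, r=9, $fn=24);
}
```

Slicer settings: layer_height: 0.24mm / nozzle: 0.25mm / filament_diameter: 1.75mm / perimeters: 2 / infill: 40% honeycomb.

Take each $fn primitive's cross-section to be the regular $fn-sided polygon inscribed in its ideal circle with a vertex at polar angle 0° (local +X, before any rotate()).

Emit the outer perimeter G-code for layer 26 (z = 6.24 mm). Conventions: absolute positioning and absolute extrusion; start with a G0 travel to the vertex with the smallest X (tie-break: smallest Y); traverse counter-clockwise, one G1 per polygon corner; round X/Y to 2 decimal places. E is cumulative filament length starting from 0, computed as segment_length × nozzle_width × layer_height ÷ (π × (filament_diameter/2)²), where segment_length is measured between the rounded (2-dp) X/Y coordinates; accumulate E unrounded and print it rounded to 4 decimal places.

At z = 6.24 mm: the 30×10.5 cube contributes its full rectangle; the cylinder at (11, 5.5) is not intersected at this z (z outside [7, 25.5]); Combining (union): only the 30×10.5 cube is present, so the union is just that shape — 1 connected region. The outline is a single polygon with 4 vertices. Extrusion per mm of travel: 0.25 × 0.24 / (π × 0.875²) = 0.024945. Accumulating E over each segment gives final E = 2.0206.

G0 X0.00 Y0.00 Z6.24
G1 X30.00 Y0.00 E0.7484
G1 X30.00 Y10.50 E1.0103
G1 X0.00 Y10.50 E1.7586
G1 X0.00 Y0.00 E2.0206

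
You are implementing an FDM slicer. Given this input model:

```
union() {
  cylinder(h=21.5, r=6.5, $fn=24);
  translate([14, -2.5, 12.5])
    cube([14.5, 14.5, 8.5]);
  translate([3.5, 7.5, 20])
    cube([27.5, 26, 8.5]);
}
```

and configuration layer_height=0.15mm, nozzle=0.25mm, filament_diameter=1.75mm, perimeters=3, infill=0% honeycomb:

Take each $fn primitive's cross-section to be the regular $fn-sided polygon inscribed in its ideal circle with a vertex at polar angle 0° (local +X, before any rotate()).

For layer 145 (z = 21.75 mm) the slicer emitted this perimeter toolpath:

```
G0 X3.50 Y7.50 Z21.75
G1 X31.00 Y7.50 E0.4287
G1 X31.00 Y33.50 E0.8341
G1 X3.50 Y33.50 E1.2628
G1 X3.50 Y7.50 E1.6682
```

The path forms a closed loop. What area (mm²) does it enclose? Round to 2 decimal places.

715.00 mm²

Apply the shoelace formula to the sequence of (X, Y) vertices; enclosed area = 715.00 mm².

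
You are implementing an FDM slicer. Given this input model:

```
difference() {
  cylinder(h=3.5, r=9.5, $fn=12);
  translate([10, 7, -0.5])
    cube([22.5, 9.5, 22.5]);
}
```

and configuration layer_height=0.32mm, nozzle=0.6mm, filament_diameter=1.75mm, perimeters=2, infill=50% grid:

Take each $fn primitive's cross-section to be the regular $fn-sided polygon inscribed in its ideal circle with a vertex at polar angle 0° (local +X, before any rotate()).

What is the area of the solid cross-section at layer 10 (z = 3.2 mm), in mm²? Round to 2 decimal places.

At z = 3.2 mm: the r=9.5 cylinder gives a regular 12-gon of circumradius 9.5 (constant along its height) (area = (12/2)·9.500²·sin(360°/12) = 270.75 mm²); the 22.5×9.5 cube at (10, 7) contributes its full rectangle (area 213.75 mm²); Subtracting the remaining from the first: starting from the r=9.5 cylinder (270.75 mm²), the 22.5×9.5 cube at (10, 7) misses the remaining region (no effect) — area = 270.75 mm². Overall, the cross-section is a single solid region. Net area = 270.75 mm².

270.75 mm²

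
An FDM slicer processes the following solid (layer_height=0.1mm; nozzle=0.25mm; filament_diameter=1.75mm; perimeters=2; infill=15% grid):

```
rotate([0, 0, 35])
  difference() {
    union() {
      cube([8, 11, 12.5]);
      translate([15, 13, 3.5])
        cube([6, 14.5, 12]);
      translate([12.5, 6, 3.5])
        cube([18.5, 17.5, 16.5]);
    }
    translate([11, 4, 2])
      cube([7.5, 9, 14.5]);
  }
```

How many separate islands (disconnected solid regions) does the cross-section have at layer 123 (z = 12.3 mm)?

2

At z = 12.3 mm: the cube is present — its section is the full 8×11 rectangle; the cube at (15, 13) is present — its section is the full 6×14.5 rectangle; the cube at (12.5, 6) is present — its section is the full 18.5×17.5 rectangle; Taking the union: the regions partially overlap (shared area 63.00 mm²), so overlapping operands fuse into one piece — 2 connected regions; the cube at (11, 4) (footprint 7.5×9) is included at this height; Subtracting the remaining from the first: starting from the result so far, the 7.5×9 cube at (11, 4) partially overlaps it — only the 42.00 mm² overlap (of its 67.50 mm²) is removed, clipping the outline — 2 connected regions; (rotated 35° about Z; rotation is an isometry so areas/perimeters/island counts are preserved). Overall, the cross-section has 2 separate islands. Island count = 2.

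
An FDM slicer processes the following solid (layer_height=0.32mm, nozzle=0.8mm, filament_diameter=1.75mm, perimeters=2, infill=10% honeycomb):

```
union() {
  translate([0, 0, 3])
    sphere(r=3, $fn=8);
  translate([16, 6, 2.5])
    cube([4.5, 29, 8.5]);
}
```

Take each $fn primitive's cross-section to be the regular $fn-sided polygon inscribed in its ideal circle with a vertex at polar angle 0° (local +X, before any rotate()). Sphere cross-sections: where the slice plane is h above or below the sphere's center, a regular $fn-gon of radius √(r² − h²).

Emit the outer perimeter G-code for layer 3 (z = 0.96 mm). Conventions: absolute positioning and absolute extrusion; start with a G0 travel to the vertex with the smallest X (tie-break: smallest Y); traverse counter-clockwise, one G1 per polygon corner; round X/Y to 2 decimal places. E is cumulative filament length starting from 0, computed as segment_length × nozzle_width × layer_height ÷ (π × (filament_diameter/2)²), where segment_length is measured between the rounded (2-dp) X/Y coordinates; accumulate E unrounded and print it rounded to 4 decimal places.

G0 X-2.20 Y0.00 Z0.96
G1 X-1.56 Y-1.56 E0.1795
G1 X0.00 Y-2.20 E0.3589
G1 X1.56 Y-1.56 E0.5384
G1 X2.20 Y0.00 E0.7179
G1 X1.56 Y1.56 E0.8973
G1 X0.00 Y2.20 E1.0768
G1 X-1.56 Y1.56 E1.2562
G1 X-2.20 Y0.00 E1.4357

At z = 0.96 mm: the r=3 sphere contributes a regular 8-gon of circumradius √(3²−2.04²) = 2.200; the cube at (16, 6) is absent (z outside [2.5, 11]); Combining (union): only the r=3 sphere is present, so the union is just that shape — 1 connected region. The outline is a single polygon with 8 vertices. Extrusion per mm of travel: 0.8 × 0.32 / (π × 0.875²) = 0.106432. Accumulating E over each segment gives final E = 1.4357.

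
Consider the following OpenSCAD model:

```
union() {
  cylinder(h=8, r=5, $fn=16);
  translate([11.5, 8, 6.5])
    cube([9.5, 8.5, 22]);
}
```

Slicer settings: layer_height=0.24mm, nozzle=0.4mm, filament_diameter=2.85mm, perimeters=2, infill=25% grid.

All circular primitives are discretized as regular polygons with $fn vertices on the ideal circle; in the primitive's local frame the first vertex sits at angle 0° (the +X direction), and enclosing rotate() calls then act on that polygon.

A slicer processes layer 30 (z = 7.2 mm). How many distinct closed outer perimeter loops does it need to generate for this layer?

At z = 7.2 mm: the r=5 cylinder gives a regular 16-gon of circumradius 5 (constant along its height); the cube at (11.5, 8) (footprint 9.5×8.5) is included at this height; Taking the union: the 2 present regions are separate (no shared area or edge), so areas and boundary lengths simply add and each stays a separate island — 2 connected regions. The result has 2 disconnected regions.

2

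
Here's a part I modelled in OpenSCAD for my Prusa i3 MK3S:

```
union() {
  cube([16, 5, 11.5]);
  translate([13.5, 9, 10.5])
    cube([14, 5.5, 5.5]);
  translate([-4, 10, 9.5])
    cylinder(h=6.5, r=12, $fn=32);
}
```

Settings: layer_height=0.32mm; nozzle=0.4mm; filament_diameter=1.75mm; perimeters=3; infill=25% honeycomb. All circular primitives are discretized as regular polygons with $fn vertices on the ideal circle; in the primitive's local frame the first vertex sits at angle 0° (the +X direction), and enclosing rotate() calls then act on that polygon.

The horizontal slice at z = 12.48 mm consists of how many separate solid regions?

2

At z = 12.48 mm: the cube is absent (z outside [0, 11.5]); the 14×5.5 cube at (13.5, 9) contributes its full rectangle; the r=12 cylinder at (-4, 10) gives a regular 32-gon of circumradius 12 (constant along its height); Merging all regions: the 2 present regions are separate (no shared area or edge), so areas and boundary lengths simply add and each stays a separate island — 2 connected regions. The result has 2 disconnected regions.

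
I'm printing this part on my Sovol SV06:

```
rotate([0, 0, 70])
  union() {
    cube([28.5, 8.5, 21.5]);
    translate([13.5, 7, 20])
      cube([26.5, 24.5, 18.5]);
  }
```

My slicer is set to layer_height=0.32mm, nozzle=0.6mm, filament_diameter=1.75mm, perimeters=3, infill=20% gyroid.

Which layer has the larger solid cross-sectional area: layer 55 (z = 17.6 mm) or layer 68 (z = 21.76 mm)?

layer 68 (z = 21.76 mm)

Layer 55 (z = 17.6): the 28.5×8.5 cube contributes its full rectangle (area 242.25 mm²); the cube at (13.5, 7) is not intersected at this z (z outside [20, 38.5]); Taking the union: only the 28.5×8.5 cube is present, so the union is just that shape — area = 242.25 mm²; (rotated 70° about Z; rotation is an isometry so areas/perimeters/island counts are preserved). So its area = 242.25 mm². Layer 68 (z = 21.76): the cube is absent (z outside [0, 21.5]); the cube at (13.5, 7) is present — its section is the full 26.5×24.5 rectangle (area 649.25 mm²); Taking the union: only the 26.5×24.5 cube at (13.5, 7) is present, so the union is just that shape — area = 649.25 mm²; (rotated 70° about Z; rotation is an isometry so areas/perimeters/island counts are preserved). So its area = 649.25 mm². Layer 68 is larger (649.25 vs 242.25 mm²).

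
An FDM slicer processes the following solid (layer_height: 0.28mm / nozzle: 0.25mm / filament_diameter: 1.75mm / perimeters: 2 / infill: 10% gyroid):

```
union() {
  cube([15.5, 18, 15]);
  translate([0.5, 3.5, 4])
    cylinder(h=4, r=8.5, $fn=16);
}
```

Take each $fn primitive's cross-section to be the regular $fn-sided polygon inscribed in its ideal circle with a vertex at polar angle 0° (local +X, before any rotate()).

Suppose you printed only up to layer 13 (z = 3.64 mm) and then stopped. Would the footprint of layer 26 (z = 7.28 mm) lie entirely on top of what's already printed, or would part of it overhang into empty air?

part overhangs

Compare the two slices. At z = 3.64: the cube is present — its section is the full 15.5×18 rectangle (area 279.00 mm²); the cylinder at (0.5, 3.5) is not intersected at this z (z outside [4, 8]); Taking the union: only the 15.5×18 cube is present, so the union is just that shape — area = 279.00 mm². At z = 7.28: the 15.5×18 cube contributes its full rectangle (area 279.00 mm²); the cylinder at (0.5, 3.5): section is a regular 16-gon, circumradius r=8.5 (area = (16/2)·8.500²·sin(360°/16) = 221.19 mm²); Combining (union): the regions partially overlap — summed areas 500.19 mm² minus the doubly-counted overlap 89.79 mm² gives 410.40 mm² — area = 410.40 mm². Checking containment: at z = 7.28 the cross-section extends beyond the z = 3.64 cross-section by about 131.40 mm².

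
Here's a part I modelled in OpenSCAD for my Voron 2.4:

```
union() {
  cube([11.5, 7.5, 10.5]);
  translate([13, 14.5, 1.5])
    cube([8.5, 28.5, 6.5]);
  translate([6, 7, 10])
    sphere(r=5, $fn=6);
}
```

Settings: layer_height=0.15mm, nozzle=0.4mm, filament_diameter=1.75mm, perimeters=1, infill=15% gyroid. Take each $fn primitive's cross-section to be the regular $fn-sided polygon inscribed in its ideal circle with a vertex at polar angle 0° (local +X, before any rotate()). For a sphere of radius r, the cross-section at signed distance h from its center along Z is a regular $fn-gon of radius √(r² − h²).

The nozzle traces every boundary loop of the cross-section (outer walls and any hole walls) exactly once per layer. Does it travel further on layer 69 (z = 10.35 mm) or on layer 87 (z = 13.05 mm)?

Layer 69 (z = 10.35): the cube (footprint 11.5×7.5) is included at this height (perimeter 38.00 mm); the cube at (13, 14.5) is absent (z outside [1.5, 8]); the sphere at (6, 7): section is a regular 6-gon, circumradius = √(r²−h²) = √(5²−0.35²) = 4.988 (perimeter = 2·6·4.988·sin(180°/6) = 29.93 mm); Merging all regions: the regions partially overlap (shared area 37.16 mm²), so the edge portions inside another operand are dropped and the merged outline is re-measured after clipping — boundary = 42.41 mm. So its perimeter = 42.41 mm. Layer 87 (z = 13.05): the cube does not reach this height (z outside [0, 10.5]); the cube at (13, 14.5) is absent (z outside [1.5, 8]); the r=5 sphere at (6, 7) contributes a regular 6-gon of circumradius √(5²−3.05²) = 3.962 (perimeter = 2·6·3.962·sin(180°/6) = 23.77 mm); Merging all regions: only the r=5 sphere at (6, 7) is present, so the union is just that shape — boundary = 23.77 mm. So its perimeter = 23.77 mm. Layer 69 is larger (42.41 vs 23.77 mm).

layer 69 (z = 10.35 mm)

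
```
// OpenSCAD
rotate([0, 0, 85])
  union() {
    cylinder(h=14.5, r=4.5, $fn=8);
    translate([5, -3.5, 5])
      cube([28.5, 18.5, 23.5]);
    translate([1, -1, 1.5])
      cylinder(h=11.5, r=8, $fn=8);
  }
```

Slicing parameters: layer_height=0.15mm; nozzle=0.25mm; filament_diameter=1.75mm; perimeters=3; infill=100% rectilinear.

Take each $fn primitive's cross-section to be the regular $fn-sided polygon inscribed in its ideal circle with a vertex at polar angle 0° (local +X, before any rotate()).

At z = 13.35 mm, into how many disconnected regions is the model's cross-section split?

At z = 13.35 mm: the r=4.5 cylinder contributes a regular 8-gon of circumradius 4.5; the 28.5×18.5 cube at (5, -3.5) contributes its full rectangle; the cylinder at (1, -1) is absent (z outside [1.5, 13]); Merging all regions: the 2 present regions are separate (no shared area or edge), so areas and boundary lengths simply add and each stays a separate island — 2 connected regions; (rotated 85° about Z; rotation is an isometry so areas/perimeters/island counts are preserved). The result has 2 disconnected regions.

2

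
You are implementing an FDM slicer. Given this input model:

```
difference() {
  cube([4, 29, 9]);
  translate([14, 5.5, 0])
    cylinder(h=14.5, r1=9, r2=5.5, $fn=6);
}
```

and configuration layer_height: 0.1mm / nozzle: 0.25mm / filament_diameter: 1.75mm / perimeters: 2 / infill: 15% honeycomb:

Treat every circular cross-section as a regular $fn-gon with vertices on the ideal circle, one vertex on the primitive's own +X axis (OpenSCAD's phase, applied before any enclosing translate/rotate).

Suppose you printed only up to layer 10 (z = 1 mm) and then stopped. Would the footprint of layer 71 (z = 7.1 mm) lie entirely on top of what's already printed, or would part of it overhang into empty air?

entirely on top

Compare the two slices. At z = 1: the cube (footprint 4×29) is included at this height (area 116.00 mm²); the cone at (14, 5.5): at t=0.069 of its height the radius interpolates to r₁+(r₂−r₁)t = 8.759, giving a regular 6-gon of that circumradius (area = (6/2)·8.759²·sin(360°/6) = 199.31 mm²); Taking the first minus the rest: starting from the 4×29 cube (116.00 mm²), the cone at (14, 5.5) misses the remaining region (no effect) — area = 116.00 mm². At z = 7.1: the cube (footprint 4×29) is included at this height (area 116.00 mm²); the cone at (14, 5.5) contributes a regular 6-gon of circumradius 7.286 (interpolated between r1=9 and r2=5.5 at t=0.490) (area = (6/2)·7.286²·sin(360°/6) = 137.93 mm²); Taking the first minus the rest: starting from the 4×29 cube (116.00 mm²), the cone at (14, 5.5) misses the remaining region (no effect) — area = 116.00 mm². Checking containment: the cross-section at z = 7.1 is a subset of the cross-section at z = 1.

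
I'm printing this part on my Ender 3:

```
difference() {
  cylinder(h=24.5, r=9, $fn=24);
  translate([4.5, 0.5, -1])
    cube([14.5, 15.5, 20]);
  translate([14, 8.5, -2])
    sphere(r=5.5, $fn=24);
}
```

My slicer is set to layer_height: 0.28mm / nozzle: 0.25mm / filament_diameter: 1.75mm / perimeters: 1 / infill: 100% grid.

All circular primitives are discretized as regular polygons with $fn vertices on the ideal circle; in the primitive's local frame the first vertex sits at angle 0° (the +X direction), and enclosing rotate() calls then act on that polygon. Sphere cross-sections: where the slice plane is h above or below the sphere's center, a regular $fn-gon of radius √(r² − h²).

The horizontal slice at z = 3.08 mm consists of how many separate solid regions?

At z = 3.08 mm: the r=9 cylinder gives a regular 24-gon of circumradius 9 (constant along its height); the cube at (4.5, 0.5) (footprint 14.5×15.5) is included at this height; the r=5.5 sphere at (14, 8.5) slices to a regular 24-gon of circumradius 2.108 (√(r²−h²) with h=5.08 from center); Taking the first minus the rest: starting from the r=9 cylinder, the 14.5×15.5 cube at (4.5, 0.5) partially overlaps it — only the 22.16 mm² overlap (of its 224.75 mm²) is removed, clipping the outline; the r=5.5 sphere at (14, 8.5) misses the remaining region (no effect) — 1 connected region. The result has 1 disconnected region.

1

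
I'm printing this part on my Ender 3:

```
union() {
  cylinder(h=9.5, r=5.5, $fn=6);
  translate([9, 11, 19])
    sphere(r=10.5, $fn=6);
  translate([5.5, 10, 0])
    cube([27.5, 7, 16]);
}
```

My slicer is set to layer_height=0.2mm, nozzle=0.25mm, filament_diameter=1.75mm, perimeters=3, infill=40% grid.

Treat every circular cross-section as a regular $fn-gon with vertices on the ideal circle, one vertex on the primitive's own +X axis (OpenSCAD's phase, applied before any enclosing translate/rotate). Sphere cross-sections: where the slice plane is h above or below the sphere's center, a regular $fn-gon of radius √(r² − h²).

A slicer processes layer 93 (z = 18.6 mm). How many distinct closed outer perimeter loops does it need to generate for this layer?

At z = 18.6 mm: the cylinder does not reach this height (z outside [0, 9.5]); the r=10.5 sphere at (9, 11) slices to a regular 6-gon of circumradius 10.492 (√(r²−h²) with h=0.4 from center); the cube at (5.5, 10) does not reach this height (z outside [0, 16]); Combining (union): only the r=10.5 sphere at (9, 11) is present, so the union is just that shape — 1 connected region. The result has 1 disconnected region.

1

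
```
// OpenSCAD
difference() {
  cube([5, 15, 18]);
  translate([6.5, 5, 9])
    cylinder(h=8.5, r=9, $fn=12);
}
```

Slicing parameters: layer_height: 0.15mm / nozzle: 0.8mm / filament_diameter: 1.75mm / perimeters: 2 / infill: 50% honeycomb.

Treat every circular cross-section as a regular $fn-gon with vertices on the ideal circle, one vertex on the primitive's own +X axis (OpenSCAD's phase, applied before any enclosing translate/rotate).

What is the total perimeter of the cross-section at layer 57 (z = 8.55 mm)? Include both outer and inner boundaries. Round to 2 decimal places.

At z = 8.55 mm: the 5×15 cube contributes its full rectangle (perimeter 40.00 mm); the cylinder at (6.5, 5) is absent (z outside [9, 17.5]); Subtracting the remaining from the first: none of the subtracted shapes is present at this height, so the 5×15 cube is unchanged — boundary = 40.00 mm. Overall, the cross-section is a single solid region. Total boundary length (outer) = 40.00 mm.

40.00 mm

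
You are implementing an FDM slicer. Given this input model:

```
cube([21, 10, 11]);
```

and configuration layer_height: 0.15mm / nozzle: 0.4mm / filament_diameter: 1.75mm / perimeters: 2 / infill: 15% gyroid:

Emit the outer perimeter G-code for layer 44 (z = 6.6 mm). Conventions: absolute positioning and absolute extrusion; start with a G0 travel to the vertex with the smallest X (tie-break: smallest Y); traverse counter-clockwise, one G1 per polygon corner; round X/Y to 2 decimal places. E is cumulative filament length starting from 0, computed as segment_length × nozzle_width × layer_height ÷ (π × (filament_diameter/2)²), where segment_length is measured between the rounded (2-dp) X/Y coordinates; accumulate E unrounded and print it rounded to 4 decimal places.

At z = 6.6 mm: the cube (footprint 21×10) is included at this height. The outline is a single polygon with 4 vertices. Extrusion per mm of travel: 0.4 × 0.15 / (π × 0.875²) = 0.024945. Accumulating E over each segment gives final E = 1.5466.

G0 X0.00 Y0.00 Z6.60
G1 X21.00 Y0.00 E0.5238
G1 X21.00 Y10.00 E0.7733
G1 X0.00 Y10.00 E1.2971
G1 X0.00 Y0.00 E1.5466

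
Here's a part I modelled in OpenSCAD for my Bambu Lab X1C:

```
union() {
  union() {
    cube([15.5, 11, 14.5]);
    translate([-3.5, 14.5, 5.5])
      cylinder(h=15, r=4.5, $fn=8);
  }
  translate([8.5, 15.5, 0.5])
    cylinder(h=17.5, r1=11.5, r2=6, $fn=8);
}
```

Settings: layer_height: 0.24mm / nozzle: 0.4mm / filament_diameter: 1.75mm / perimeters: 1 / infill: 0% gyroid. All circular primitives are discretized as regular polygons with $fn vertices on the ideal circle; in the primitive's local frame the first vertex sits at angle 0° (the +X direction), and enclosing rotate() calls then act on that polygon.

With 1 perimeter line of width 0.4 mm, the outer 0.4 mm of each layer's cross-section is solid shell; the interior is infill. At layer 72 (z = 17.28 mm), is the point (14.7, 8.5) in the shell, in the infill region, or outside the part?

outside

At z = 17.28 mm: the cube is not intersected at this z (z outside [0, 14.5]); the r=4.5 cylinder at (-3.5, 14.5) gives a regular 8-gon of circumradius 4.5 (constant along its height); Combining (union): only the r=4.5 cylinder at (-3.5, 14.5) is present, so the union is just that shape — 1 connected region; the cone at (8.5, 15.5) (r1=11.5→r2=6) has section circumradius 6.226 here — a regular 8-gon; Taking the union: the 2 present regions are separate (no shared area or edge), so areas and boundary lengths simply add and each stays a separate island — 2 connected regions. Overall, the cross-section has 2 separate islands. The nearest boundary edge runs (14.73, 15.50)→(12.90, 11.10); distance from the point to it = 3.16 mm. The point is not inside any of the regions above, so it lies outside the cross-section (3.16 mm from the nearest boundary).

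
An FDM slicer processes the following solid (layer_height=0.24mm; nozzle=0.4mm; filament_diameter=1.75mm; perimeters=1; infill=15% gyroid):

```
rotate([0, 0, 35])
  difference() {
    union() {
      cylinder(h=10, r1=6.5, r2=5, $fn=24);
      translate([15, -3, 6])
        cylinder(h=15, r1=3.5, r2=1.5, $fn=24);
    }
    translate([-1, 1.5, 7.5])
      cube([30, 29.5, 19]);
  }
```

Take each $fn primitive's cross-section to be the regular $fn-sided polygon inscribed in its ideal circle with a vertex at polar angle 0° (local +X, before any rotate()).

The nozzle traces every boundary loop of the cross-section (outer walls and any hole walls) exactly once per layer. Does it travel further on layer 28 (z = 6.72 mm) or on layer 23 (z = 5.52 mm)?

layer 28 (z = 6.72 mm)

Layer 28 (z = 6.72): the cone contributes a regular 24-gon of circumradius 5.492 (interpolated between r1=6.5 and r2=5 at t=0.672) (perimeter = 2·24·5.492·sin(180°/24) = 34.41 mm); the cone at (15, -3) contributes a regular 24-gon of circumradius 3.404 (interpolated between r1=3.5 and r2=1.5 at t=0.048) (perimeter = 2·24·3.404·sin(180°/24) = 21.33 mm); Merging all regions: the 2 present regions are separate (no shared area or edge), so areas and boundary lengths simply add and each stays a separate island — boundary = 55.74 mm; the cube at (-1, 1.5) does not reach this height (z outside [7.5, 26.5]); Taking the first minus the rest: none of the subtracted shapes is present at this height, so that combined region is unchanged — boundary = 55.74 mm; (rotated 35° about Z; rotation is an isometry so areas/perimeters/island counts are preserved). So its perimeter = 55.74 mm. Layer 23 (z = 5.52): the cone: at t=0.552 of its height the radius interpolates to r₁+(r₂−r₁)t = 5.672, giving a regular 24-gon of that circumradius (perimeter = 2·24·5.672·sin(180°/24) = 35.54 mm); the cone at (15, -3) is not intersected at this z (z outside [6, 21]); Taking the union: only the cone is present, so the union is just that shape — boundary = 35.54 mm; the cube at (-1, 1.5) is not intersected at this z (z outside [7.5, 26.5]); Subtracting the remaining from the first: none of the subtracted shapes is present at this height, so the result so far is unchanged — boundary = 35.54 mm; (rotated 35° about Z; rotation is an isometry so areas/perimeters/island counts are preserved). So its perimeter = 35.54 mm. Layer 28 is larger (55.74 vs 35.54 mm).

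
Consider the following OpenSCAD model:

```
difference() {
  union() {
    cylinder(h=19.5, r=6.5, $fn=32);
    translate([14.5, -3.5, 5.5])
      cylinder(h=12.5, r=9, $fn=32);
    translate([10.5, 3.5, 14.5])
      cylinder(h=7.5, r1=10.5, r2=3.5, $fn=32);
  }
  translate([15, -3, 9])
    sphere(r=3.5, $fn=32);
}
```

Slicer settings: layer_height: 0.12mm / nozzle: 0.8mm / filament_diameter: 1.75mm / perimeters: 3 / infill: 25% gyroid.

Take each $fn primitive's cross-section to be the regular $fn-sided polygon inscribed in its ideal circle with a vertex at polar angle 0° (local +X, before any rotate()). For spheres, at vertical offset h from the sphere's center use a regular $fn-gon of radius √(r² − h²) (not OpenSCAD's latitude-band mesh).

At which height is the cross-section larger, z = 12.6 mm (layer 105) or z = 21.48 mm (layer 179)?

layer 105 (z = 12.6 mm)

Layer 105 (z = 12.6): the cylinder: section is a regular 32-gon, circumradius r=6.5 (area = (32/2)·6.500²·sin(360°/32) = 131.88 mm²); the r=9 cylinder at (14.5, -3.5) gives a regular 32-gon of circumradius 9 (constant along its height) (area = (32/2)·9.000²·sin(360°/32) = 252.84 mm²); the cone at (10.5, 3.5) is not intersected at this z (z outside [14.5, 22]); Taking the union: the regions partially overlap — summed areas 384.72 mm² minus the doubly-counted overlap 1.42 mm² gives 383.30 mm² — area = 383.30 mm²; the sphere at (15, -3) is absent (|z−center|=3.600 > r=3.5); After the difference (first − rest): none of the subtracted shapes is present at this height, so that combined region is unchanged — area = 383.30 mm². So its area = 383.30 mm². Layer 179 (z = 21.48): the cylinder is absent (z outside [0, 19.5]); the cylinder at (14.5, -3.5) does not reach this height (z outside [5.5, 18]); the cone at (10.5, 3.5) (r1=10.5→r2=3.5) has section circumradius 3.985 here — a regular 32-gon (area = (32/2)·3.985²·sin(360°/32) = 49.58 mm²); Merging all regions: only the cone at (10.5, 3.5) is present, so the union is just that shape — area = 49.58 mm²; the sphere at (15, -3) does not reach this height (|z−center|=12.480 > r=3.5); After the difference (first − rest): none of the subtracted shapes is present at this height, so that combined region is unchanged — area = 49.58 mm². So its area = 49.58 mm². Layer 105 is larger (383.30 vs 49.58 mm²).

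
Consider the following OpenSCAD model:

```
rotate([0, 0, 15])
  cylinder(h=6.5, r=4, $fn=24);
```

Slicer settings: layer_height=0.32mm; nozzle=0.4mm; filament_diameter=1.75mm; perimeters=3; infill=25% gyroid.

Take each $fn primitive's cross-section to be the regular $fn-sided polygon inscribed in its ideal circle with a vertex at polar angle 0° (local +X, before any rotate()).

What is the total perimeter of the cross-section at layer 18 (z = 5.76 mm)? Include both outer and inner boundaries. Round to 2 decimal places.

25.06 mm

At z = 5.76 mm: the cylinder: section is a regular 24-gon, circumradius r=4 (perimeter = 2·24·4.000·sin(180°/24) = 25.06 mm); (rotated 15° about Z; rotation is an isometry so areas/perimeters/island counts are preserved). Overall, the cross-section is a single solid region. Total boundary length (outer) = 25.06 mm.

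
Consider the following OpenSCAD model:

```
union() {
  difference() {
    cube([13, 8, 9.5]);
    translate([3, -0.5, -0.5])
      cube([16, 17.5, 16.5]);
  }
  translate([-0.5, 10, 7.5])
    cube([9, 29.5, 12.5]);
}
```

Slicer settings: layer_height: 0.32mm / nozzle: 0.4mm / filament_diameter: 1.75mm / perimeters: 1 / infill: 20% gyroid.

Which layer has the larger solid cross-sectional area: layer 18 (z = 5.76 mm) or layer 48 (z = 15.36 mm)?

layer 48 (z = 15.36 mm)

Layer 18 (z = 5.76): the cube is present — its section is the full 13×8 rectangle (area 104.00 mm²); the 16×17.5 cube at (3, -0.5) contributes its full rectangle (area 280.00 mm²); After the difference (first − rest): starting from the 13×8 cube (104.00 mm²), the 16×17.5 cube at (3, -0.5) partially overlaps it — only the 80.00 mm² overlap (of its 280.00 mm²) is removed, clipping the outline — area = 24.00 mm²; the cube at (-0.5, 10) is absent (z outside [7.5, 20]); Combining (union): only the result so far is present, so the union is just that shape — area = 24.00 mm². So its area = 24.00 mm². Layer 48 (z = 15.36): the cube is not intersected at this z (z outside [0, 9.5]); the 16×17.5 cube at (3, -0.5) contributes its full rectangle (area 280.00 mm²); After the difference (first − rest): the first operand is absent here, so nothing remains; the 9×29.5 cube at (-0.5, 10) contributes its full rectangle (area 265.50 mm²); Combining (union): only the 9×29.5 cube at (-0.5, 10) is present, so the union is just that shape — area = 265.50 mm². So its area = 265.50 mm². Layer 48 is larger (265.50 vs 24.00 mm²).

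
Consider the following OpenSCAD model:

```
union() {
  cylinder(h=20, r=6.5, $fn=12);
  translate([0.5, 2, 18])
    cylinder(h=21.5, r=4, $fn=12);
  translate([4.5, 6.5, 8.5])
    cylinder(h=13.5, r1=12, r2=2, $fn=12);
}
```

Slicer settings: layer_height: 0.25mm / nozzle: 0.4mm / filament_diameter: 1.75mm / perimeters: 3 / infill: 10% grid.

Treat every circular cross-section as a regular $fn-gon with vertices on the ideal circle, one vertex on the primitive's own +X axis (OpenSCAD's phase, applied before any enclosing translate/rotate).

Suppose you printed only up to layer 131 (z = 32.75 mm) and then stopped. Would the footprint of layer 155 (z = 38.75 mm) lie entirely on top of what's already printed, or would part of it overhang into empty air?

Compare the two slices. At z = 32.75: the cylinder is not intersected at this z (z outside [0, 20]); the cylinder at (0.5, 2): section is a regular 12-gon, circumradius r=4 (area = (12/2)·4.000²·sin(360°/12) = 48.00 mm²); the cone at (4.5, 6.5) is not intersected at this z (z outside [8.5, 22]); Merging all regions: only the r=4 cylinder at (0.5, 2) is present, so the union is just that shape — area = 48.00 mm². At z = 38.75: the cylinder is not intersected at this z (z outside [0, 20]); the r=4 cylinder at (0.5, 2) gives a regular 12-gon of circumradius 4 (constant along its height) (area = (12/2)·4.000²·sin(360°/12) = 48.00 mm²); the cone at (4.5, 6.5) is absent (z outside [8.5, 22]); Taking the union: only the r=4 cylinder at (0.5, 2) is present, so the union is just that shape — area = 48.00 mm². Checking containment: the cross-section at z = 38.75 is a subset of the cross-section at z = 32.75.

entirely on top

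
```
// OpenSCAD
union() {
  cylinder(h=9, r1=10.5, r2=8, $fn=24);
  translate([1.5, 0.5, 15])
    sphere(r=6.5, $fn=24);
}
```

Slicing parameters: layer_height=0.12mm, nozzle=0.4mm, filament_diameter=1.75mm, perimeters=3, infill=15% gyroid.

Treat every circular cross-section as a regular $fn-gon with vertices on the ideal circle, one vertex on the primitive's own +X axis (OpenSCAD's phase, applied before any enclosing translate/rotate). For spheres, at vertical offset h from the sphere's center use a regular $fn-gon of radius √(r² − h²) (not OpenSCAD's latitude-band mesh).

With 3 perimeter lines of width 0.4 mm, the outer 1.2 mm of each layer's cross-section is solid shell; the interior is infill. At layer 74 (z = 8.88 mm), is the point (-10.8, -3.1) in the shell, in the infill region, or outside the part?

At z = 8.88 mm: the cone contributes a regular 24-gon of circumradius 8.033 (interpolated between r1=10.5 and r2=8 at t=0.987); the r=6.5 sphere at (1.5, 0.5) slices to a regular 24-gon of circumradius 2.190 (√(r²−h²) with h=6.12 from center); Combining (union): the r=6.5 sphere at (1.5, 0.5) lies entirely inside the cone, so the union is just the cone — 1 connected region. Overall, the cross-section is a single solid region. The nearest boundary edge runs (-6.96, -4.02)→(-7.76, -2.08); distance from the point to it = 3.21 mm. The point is not inside any of the regions above, so it lies outside the cross-section (3.21 mm from the nearest boundary).

outside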